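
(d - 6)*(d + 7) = d^2 + d - 42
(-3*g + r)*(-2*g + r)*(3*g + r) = 18*g^3 - 9*g^2*r - 2*g*r^2 + r^3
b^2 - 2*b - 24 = (b - 6)*(b + 4)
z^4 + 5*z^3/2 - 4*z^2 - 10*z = z*(z - 2)*(z + 2)*(z + 5/2)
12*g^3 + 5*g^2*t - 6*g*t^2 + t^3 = (-4*g + t)*(-3*g + t)*(g + t)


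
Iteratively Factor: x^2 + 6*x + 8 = (x + 4)*(x + 2)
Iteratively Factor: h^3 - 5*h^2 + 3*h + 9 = (h - 3)*(h^2 - 2*h - 3) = (h - 3)*(h + 1)*(h - 3)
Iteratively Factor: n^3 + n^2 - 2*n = (n - 1)*(n^2 + 2*n) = n*(n - 1)*(n + 2)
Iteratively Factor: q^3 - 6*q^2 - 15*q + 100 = (q - 5)*(q^2 - q - 20) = (q - 5)^2*(q + 4)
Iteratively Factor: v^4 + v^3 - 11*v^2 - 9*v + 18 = (v - 1)*(v^3 + 2*v^2 - 9*v - 18) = (v - 3)*(v - 1)*(v^2 + 5*v + 6) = (v - 3)*(v - 1)*(v + 3)*(v + 2)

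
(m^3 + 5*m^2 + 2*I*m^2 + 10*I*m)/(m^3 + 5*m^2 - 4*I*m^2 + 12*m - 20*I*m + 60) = m/(m - 6*I)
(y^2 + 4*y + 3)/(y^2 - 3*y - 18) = (y + 1)/(y - 6)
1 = 1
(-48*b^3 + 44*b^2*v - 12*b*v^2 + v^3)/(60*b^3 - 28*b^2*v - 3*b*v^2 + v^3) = (-4*b + v)/(5*b + v)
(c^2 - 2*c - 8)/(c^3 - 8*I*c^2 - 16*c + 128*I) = (c + 2)/(c^2 + c*(4 - 8*I) - 32*I)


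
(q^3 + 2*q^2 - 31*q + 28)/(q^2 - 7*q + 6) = (q^2 + 3*q - 28)/(q - 6)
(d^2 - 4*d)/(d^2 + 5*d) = (d - 4)/(d + 5)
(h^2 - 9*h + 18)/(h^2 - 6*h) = (h - 3)/h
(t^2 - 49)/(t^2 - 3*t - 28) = (t + 7)/(t + 4)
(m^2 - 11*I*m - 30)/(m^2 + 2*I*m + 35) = (m - 6*I)/(m + 7*I)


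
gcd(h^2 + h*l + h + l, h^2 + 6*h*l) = 1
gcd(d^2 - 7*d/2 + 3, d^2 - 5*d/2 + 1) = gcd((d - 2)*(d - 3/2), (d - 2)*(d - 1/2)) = d - 2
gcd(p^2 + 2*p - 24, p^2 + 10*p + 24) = p + 6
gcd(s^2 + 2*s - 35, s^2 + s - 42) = s + 7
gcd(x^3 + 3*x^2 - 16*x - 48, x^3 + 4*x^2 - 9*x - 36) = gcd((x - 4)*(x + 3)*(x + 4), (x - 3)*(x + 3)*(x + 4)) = x^2 + 7*x + 12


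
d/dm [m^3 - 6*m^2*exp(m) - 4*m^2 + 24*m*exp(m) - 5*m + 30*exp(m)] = -6*m^2*exp(m) + 3*m^2 + 12*m*exp(m) - 8*m + 54*exp(m) - 5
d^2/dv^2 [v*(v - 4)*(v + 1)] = 6*v - 6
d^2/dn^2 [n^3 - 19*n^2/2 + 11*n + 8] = 6*n - 19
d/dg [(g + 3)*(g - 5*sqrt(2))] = 2*g - 5*sqrt(2) + 3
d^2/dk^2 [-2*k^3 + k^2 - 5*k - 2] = 2 - 12*k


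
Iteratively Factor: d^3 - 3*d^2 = (d)*(d^2 - 3*d) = d^2*(d - 3)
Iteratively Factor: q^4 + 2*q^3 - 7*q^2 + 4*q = (q - 1)*(q^3 + 3*q^2 - 4*q) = (q - 1)^2*(q^2 + 4*q) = (q - 1)^2*(q + 4)*(q)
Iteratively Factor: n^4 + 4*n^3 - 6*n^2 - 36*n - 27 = (n + 3)*(n^3 + n^2 - 9*n - 9) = (n + 3)^2*(n^2 - 2*n - 3) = (n + 1)*(n + 3)^2*(n - 3)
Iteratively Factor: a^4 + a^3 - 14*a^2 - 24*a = (a - 4)*(a^3 + 5*a^2 + 6*a) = (a - 4)*(a + 2)*(a^2 + 3*a) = a*(a - 4)*(a + 2)*(a + 3)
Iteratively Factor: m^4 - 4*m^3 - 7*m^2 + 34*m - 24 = (m - 2)*(m^3 - 2*m^2 - 11*m + 12) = (m - 2)*(m + 3)*(m^2 - 5*m + 4) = (m - 2)*(m - 1)*(m + 3)*(m - 4)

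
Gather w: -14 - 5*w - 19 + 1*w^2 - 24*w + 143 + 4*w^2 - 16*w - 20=5*w^2 - 45*w + 90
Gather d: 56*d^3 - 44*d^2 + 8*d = 56*d^3 - 44*d^2 + 8*d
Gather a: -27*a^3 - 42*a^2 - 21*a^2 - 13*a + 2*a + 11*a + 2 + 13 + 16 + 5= -27*a^3 - 63*a^2 + 36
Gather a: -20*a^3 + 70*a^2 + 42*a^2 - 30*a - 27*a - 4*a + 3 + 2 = -20*a^3 + 112*a^2 - 61*a + 5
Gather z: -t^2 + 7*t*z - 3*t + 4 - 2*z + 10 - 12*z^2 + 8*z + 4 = -t^2 - 3*t - 12*z^2 + z*(7*t + 6) + 18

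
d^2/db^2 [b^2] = 2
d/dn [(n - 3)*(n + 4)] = 2*n + 1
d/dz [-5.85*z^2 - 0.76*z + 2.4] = -11.7*z - 0.76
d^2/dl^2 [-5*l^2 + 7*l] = -10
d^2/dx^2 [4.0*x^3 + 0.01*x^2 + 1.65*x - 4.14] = 24.0*x + 0.02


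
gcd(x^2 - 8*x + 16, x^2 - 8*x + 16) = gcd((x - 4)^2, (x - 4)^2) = x^2 - 8*x + 16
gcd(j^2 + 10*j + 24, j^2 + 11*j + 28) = j + 4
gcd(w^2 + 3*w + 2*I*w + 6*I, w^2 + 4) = w + 2*I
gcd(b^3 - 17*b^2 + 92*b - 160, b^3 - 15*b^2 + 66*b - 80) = b^2 - 13*b + 40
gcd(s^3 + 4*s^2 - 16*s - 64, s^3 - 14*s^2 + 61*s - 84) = s - 4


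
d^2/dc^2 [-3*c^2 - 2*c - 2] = -6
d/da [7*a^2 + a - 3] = 14*a + 1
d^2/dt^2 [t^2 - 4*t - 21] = 2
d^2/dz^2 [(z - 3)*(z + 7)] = 2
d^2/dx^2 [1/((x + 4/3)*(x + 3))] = 6*(9*(x + 3)^2 + 3*(x + 3)*(3*x + 4) + (3*x + 4)^2)/((x + 3)^3*(3*x + 4)^3)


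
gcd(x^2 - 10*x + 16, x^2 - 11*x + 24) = x - 8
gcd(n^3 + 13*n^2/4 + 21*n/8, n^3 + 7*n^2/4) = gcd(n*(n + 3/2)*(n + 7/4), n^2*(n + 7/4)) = n^2 + 7*n/4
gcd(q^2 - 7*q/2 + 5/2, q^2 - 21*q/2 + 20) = q - 5/2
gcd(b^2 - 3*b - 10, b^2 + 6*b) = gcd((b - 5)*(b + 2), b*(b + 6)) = 1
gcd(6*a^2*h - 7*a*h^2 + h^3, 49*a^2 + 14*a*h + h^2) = 1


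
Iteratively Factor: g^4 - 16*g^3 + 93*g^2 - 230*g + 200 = (g - 2)*(g^3 - 14*g^2 + 65*g - 100) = (g - 5)*(g - 2)*(g^2 - 9*g + 20) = (g - 5)*(g - 4)*(g - 2)*(g - 5)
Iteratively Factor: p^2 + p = (p + 1)*(p)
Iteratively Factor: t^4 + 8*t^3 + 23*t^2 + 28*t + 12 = (t + 3)*(t^3 + 5*t^2 + 8*t + 4) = (t + 1)*(t + 3)*(t^2 + 4*t + 4) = (t + 1)*(t + 2)*(t + 3)*(t + 2)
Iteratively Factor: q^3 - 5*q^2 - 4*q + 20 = (q - 5)*(q^2 - 4) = (q - 5)*(q + 2)*(q - 2)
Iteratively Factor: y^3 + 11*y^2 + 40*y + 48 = (y + 4)*(y^2 + 7*y + 12) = (y + 3)*(y + 4)*(y + 4)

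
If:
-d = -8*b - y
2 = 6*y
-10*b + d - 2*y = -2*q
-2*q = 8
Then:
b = -25/6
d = -33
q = -4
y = 1/3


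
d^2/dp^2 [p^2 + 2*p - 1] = 2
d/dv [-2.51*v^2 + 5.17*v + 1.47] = 5.17 - 5.02*v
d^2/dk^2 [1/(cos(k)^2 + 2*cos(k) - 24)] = (-8*sin(k)^4 + 204*sin(k)^2 - 81*cos(k) - 3*cos(3*k) - 84)/(2*(cos(k) - 4)^3*(cos(k) + 6)^3)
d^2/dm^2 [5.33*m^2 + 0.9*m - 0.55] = 10.6600000000000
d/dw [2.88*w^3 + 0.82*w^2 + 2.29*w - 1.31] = 8.64*w^2 + 1.64*w + 2.29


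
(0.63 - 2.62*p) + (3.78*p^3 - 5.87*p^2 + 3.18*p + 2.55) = 3.78*p^3 - 5.87*p^2 + 0.56*p + 3.18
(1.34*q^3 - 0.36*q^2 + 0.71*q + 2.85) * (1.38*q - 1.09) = 1.8492*q^4 - 1.9574*q^3 + 1.3722*q^2 + 3.1591*q - 3.1065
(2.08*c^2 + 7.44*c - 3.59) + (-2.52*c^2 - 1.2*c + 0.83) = -0.44*c^2 + 6.24*c - 2.76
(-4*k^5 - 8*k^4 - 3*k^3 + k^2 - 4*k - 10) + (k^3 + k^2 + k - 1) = -4*k^5 - 8*k^4 - 2*k^3 + 2*k^2 - 3*k - 11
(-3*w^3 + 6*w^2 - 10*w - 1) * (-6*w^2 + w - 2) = 18*w^5 - 39*w^4 + 72*w^3 - 16*w^2 + 19*w + 2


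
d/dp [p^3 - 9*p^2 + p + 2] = 3*p^2 - 18*p + 1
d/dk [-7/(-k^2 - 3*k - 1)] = 7*(-2*k - 3)/(k^2 + 3*k + 1)^2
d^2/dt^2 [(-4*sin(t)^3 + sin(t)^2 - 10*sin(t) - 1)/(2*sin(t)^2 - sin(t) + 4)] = (16*sin(t)^7 - 24*sin(t)^6 + 118*sin(t)^5 - 109*sin(t)^4 + 82*sin(t)^3 - 31*sin(t)^2 + 272*sin(t) - 34)/(-sin(t) - cos(2*t) + 5)^3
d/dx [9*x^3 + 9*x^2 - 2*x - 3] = 27*x^2 + 18*x - 2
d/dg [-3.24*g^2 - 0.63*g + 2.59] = -6.48*g - 0.63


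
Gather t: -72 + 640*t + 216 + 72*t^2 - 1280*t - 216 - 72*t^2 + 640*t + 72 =0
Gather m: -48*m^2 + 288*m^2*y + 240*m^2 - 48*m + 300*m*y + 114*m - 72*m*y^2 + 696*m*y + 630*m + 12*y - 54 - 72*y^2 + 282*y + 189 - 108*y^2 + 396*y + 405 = m^2*(288*y + 192) + m*(-72*y^2 + 996*y + 696) - 180*y^2 + 690*y + 540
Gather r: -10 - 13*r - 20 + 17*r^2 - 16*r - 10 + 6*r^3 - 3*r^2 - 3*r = 6*r^3 + 14*r^2 - 32*r - 40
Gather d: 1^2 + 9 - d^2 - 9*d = -d^2 - 9*d + 10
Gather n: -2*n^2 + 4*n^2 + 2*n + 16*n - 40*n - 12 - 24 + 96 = 2*n^2 - 22*n + 60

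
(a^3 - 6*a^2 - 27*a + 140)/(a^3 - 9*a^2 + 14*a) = (a^2 + a - 20)/(a*(a - 2))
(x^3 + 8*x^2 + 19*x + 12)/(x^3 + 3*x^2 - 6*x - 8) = (x + 3)/(x - 2)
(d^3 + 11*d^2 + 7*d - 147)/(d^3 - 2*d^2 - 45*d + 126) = (d + 7)/(d - 6)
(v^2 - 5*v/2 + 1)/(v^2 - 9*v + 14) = (v - 1/2)/(v - 7)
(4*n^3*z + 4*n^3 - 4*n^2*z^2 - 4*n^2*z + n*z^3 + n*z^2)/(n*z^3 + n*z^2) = 4*n^2/z^2 - 4*n/z + 1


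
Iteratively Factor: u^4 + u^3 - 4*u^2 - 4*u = (u)*(u^3 + u^2 - 4*u - 4) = u*(u + 1)*(u^2 - 4) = u*(u + 1)*(u + 2)*(u - 2)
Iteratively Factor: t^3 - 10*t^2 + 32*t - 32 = (t - 2)*(t^2 - 8*t + 16) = (t - 4)*(t - 2)*(t - 4)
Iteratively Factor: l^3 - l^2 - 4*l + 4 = (l - 2)*(l^2 + l - 2) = (l - 2)*(l + 2)*(l - 1)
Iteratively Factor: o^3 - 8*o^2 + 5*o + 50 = (o - 5)*(o^2 - 3*o - 10) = (o - 5)^2*(o + 2)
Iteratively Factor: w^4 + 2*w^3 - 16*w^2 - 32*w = (w)*(w^3 + 2*w^2 - 16*w - 32) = w*(w + 2)*(w^2 - 16) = w*(w - 4)*(w + 2)*(w + 4)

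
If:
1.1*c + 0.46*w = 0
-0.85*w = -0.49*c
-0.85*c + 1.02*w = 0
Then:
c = 0.00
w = 0.00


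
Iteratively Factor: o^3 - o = (o - 1)*(o^2 + o) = (o - 1)*(o + 1)*(o)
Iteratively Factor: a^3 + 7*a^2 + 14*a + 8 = (a + 4)*(a^2 + 3*a + 2) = (a + 1)*(a + 4)*(a + 2)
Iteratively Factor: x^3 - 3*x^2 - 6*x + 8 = (x + 2)*(x^2 - 5*x + 4) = (x - 1)*(x + 2)*(x - 4)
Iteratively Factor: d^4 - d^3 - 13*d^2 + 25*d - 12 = (d - 1)*(d^3 - 13*d + 12) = (d - 3)*(d - 1)*(d^2 + 3*d - 4) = (d - 3)*(d - 1)^2*(d + 4)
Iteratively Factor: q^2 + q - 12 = (q + 4)*(q - 3)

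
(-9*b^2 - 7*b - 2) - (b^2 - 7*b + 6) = -10*b^2 - 8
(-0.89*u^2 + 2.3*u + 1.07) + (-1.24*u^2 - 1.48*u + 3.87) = -2.13*u^2 + 0.82*u + 4.94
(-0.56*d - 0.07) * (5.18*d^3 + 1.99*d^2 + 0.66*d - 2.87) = -2.9008*d^4 - 1.477*d^3 - 0.5089*d^2 + 1.561*d + 0.2009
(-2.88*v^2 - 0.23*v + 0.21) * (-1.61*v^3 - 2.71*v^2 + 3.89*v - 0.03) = 4.6368*v^5 + 8.1751*v^4 - 10.918*v^3 - 1.3774*v^2 + 0.8238*v - 0.0063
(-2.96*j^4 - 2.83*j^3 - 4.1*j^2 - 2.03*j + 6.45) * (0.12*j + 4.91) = -0.3552*j^5 - 14.8732*j^4 - 14.3873*j^3 - 20.3746*j^2 - 9.1933*j + 31.6695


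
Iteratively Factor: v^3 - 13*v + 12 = (v - 3)*(v^2 + 3*v - 4) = (v - 3)*(v - 1)*(v + 4)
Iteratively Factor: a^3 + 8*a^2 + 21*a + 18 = (a + 3)*(a^2 + 5*a + 6) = (a + 2)*(a + 3)*(a + 3)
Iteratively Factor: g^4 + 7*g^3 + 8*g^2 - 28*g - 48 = (g + 4)*(g^3 + 3*g^2 - 4*g - 12) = (g - 2)*(g + 4)*(g^2 + 5*g + 6) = (g - 2)*(g + 3)*(g + 4)*(g + 2)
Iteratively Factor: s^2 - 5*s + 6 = (s - 2)*(s - 3)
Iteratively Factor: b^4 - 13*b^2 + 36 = (b - 2)*(b^3 + 2*b^2 - 9*b - 18) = (b - 2)*(b + 3)*(b^2 - b - 6) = (b - 3)*(b - 2)*(b + 3)*(b + 2)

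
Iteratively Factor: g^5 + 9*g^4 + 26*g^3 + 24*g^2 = (g + 2)*(g^4 + 7*g^3 + 12*g^2) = (g + 2)*(g + 4)*(g^3 + 3*g^2) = (g + 2)*(g + 3)*(g + 4)*(g^2) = g*(g + 2)*(g + 3)*(g + 4)*(g)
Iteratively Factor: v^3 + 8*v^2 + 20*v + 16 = (v + 4)*(v^2 + 4*v + 4) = (v + 2)*(v + 4)*(v + 2)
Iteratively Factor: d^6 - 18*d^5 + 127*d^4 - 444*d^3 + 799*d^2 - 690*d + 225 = (d - 3)*(d^5 - 15*d^4 + 82*d^3 - 198*d^2 + 205*d - 75) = (d - 3)^2*(d^4 - 12*d^3 + 46*d^2 - 60*d + 25) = (d - 5)*(d - 3)^2*(d^3 - 7*d^2 + 11*d - 5) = (d - 5)*(d - 3)^2*(d - 1)*(d^2 - 6*d + 5) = (d - 5)*(d - 3)^2*(d - 1)^2*(d - 5)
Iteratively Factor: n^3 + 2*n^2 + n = (n + 1)*(n^2 + n) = n*(n + 1)*(n + 1)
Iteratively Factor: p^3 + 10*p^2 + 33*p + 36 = (p + 4)*(p^2 + 6*p + 9) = (p + 3)*(p + 4)*(p + 3)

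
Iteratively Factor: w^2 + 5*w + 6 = (w + 2)*(w + 3)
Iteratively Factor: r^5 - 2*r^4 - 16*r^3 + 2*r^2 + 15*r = (r - 1)*(r^4 - r^3 - 17*r^2 - 15*r) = (r - 1)*(r + 1)*(r^3 - 2*r^2 - 15*r) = r*(r - 1)*(r + 1)*(r^2 - 2*r - 15) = r*(r - 1)*(r + 1)*(r + 3)*(r - 5)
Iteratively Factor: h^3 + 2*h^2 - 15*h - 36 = (h + 3)*(h^2 - h - 12) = (h - 4)*(h + 3)*(h + 3)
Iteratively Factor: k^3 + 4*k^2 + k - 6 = (k + 2)*(k^2 + 2*k - 3) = (k + 2)*(k + 3)*(k - 1)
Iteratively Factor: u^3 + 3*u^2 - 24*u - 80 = (u - 5)*(u^2 + 8*u + 16) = (u - 5)*(u + 4)*(u + 4)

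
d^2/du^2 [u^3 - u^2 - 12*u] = 6*u - 2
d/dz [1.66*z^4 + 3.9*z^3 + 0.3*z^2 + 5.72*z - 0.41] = 6.64*z^3 + 11.7*z^2 + 0.6*z + 5.72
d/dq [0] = 0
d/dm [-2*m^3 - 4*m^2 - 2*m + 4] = -6*m^2 - 8*m - 2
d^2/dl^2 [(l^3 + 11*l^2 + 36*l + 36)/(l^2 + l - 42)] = 8*(17*l^3 + 342*l^2 + 2484*l + 5616)/(l^6 + 3*l^5 - 123*l^4 - 251*l^3 + 5166*l^2 + 5292*l - 74088)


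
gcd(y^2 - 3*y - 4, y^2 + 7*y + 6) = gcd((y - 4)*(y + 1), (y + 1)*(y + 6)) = y + 1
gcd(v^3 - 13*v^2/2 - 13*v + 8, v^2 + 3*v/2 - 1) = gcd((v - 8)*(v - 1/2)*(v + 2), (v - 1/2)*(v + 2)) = v^2 + 3*v/2 - 1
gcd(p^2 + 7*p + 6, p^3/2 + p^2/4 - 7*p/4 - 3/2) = p + 1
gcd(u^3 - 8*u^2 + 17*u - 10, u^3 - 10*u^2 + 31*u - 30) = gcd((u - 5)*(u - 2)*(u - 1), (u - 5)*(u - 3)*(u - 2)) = u^2 - 7*u + 10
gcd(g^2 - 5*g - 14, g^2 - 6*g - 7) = g - 7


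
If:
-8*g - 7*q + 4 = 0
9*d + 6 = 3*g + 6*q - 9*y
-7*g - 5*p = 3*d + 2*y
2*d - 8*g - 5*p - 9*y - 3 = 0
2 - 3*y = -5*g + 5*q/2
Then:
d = 14/121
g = -47/242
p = 399/1210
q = 96/121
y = -7/22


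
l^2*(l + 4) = l^3 + 4*l^2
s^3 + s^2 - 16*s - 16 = (s - 4)*(s + 1)*(s + 4)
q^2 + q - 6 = (q - 2)*(q + 3)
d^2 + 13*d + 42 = (d + 6)*(d + 7)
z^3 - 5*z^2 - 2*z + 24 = (z - 4)*(z - 3)*(z + 2)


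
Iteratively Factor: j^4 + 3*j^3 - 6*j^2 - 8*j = (j + 4)*(j^3 - j^2 - 2*j) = (j + 1)*(j + 4)*(j^2 - 2*j) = (j - 2)*(j + 1)*(j + 4)*(j)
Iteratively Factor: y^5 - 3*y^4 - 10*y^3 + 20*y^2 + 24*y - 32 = (y - 2)*(y^4 - y^3 - 12*y^2 - 4*y + 16) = (y - 2)*(y + 2)*(y^3 - 3*y^2 - 6*y + 8) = (y - 4)*(y - 2)*(y + 2)*(y^2 + y - 2) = (y - 4)*(y - 2)*(y + 2)^2*(y - 1)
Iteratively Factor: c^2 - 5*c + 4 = (c - 4)*(c - 1)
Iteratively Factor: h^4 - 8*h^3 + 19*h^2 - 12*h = (h - 3)*(h^3 - 5*h^2 + 4*h) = h*(h - 3)*(h^2 - 5*h + 4) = h*(h - 3)*(h - 1)*(h - 4)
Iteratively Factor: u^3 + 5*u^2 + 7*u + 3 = (u + 3)*(u^2 + 2*u + 1) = (u + 1)*(u + 3)*(u + 1)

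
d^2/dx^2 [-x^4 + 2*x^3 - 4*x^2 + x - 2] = -12*x^2 + 12*x - 8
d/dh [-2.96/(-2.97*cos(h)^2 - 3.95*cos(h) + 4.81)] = (17.5824*cos(h) + 11.692)*sin(h)/(2.97*cos(h)^2 + 3.95*cos(h) - 4.81)^2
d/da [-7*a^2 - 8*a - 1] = -14*a - 8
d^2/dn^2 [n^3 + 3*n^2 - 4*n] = 6*n + 6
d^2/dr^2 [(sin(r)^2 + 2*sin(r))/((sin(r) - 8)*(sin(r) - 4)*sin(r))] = (-sin(r)^5 - 20*sin(r)^4 + 266*sin(r)^3 - 404*sin(r)^2 - 2128*sin(r) + 1216)/((sin(r) - 8)^3*(sin(r) - 4)^3)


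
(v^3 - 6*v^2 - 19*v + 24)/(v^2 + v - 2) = (v^2 - 5*v - 24)/(v + 2)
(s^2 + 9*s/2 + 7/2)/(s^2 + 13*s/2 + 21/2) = (s + 1)/(s + 3)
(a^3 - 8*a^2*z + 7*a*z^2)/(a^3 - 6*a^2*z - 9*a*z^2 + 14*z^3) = a/(a + 2*z)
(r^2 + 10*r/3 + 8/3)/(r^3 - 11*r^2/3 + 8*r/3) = (3*r^2 + 10*r + 8)/(r*(3*r^2 - 11*r + 8))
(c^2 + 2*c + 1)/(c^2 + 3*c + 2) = (c + 1)/(c + 2)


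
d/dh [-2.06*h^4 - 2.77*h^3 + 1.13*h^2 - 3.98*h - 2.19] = -8.24*h^3 - 8.31*h^2 + 2.26*h - 3.98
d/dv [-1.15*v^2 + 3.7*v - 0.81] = 3.7 - 2.3*v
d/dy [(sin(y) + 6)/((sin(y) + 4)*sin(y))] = (-12*sin(y) + cos(y)^2 - 25)*cos(y)/((sin(y) + 4)^2*sin(y)^2)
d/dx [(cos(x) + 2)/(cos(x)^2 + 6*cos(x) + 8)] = sin(x)/(cos(x) + 4)^2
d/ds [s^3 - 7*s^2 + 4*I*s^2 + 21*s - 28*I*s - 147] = 3*s^2 + s*(-14 + 8*I) + 21 - 28*I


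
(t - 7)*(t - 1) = t^2 - 8*t + 7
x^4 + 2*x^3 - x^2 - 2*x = x*(x - 1)*(x + 1)*(x + 2)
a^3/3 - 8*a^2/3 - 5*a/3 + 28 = (a/3 + 1)*(a - 7)*(a - 4)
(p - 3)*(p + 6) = p^2 + 3*p - 18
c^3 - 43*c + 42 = (c - 6)*(c - 1)*(c + 7)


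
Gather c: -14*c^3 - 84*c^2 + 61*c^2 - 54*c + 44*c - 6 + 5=-14*c^3 - 23*c^2 - 10*c - 1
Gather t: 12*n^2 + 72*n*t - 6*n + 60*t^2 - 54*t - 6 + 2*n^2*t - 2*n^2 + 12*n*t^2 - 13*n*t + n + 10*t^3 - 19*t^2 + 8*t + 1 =10*n^2 - 5*n + 10*t^3 + t^2*(12*n + 41) + t*(2*n^2 + 59*n - 46) - 5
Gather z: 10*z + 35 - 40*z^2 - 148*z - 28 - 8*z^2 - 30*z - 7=-48*z^2 - 168*z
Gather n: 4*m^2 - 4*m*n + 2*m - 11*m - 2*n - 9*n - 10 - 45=4*m^2 - 9*m + n*(-4*m - 11) - 55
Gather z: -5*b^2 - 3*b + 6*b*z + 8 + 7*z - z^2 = -5*b^2 - 3*b - z^2 + z*(6*b + 7) + 8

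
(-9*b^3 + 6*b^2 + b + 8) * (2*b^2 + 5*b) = -18*b^5 - 33*b^4 + 32*b^3 + 21*b^2 + 40*b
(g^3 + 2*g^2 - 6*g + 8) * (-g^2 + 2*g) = -g^5 + 10*g^3 - 20*g^2 + 16*g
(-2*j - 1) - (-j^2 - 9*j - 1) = j^2 + 7*j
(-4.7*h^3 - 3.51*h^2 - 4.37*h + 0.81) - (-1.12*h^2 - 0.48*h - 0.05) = -4.7*h^3 - 2.39*h^2 - 3.89*h + 0.86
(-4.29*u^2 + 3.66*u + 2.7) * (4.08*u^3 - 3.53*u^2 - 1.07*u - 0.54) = -17.5032*u^5 + 30.0765*u^4 + 2.6865*u^3 - 11.1306*u^2 - 4.8654*u - 1.458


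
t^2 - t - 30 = (t - 6)*(t + 5)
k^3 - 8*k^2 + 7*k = k*(k - 7)*(k - 1)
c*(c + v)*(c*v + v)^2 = c^4*v^2 + c^3*v^3 + 2*c^3*v^2 + 2*c^2*v^3 + c^2*v^2 + c*v^3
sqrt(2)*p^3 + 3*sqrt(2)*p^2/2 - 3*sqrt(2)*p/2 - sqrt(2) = (p - 1)*(p + 2)*(sqrt(2)*p + sqrt(2)/2)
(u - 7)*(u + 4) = u^2 - 3*u - 28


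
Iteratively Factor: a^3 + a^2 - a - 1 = (a + 1)*(a^2 - 1) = (a + 1)^2*(a - 1)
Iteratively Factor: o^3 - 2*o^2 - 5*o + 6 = (o + 2)*(o^2 - 4*o + 3) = (o - 3)*(o + 2)*(o - 1)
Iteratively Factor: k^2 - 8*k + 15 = (k - 3)*(k - 5)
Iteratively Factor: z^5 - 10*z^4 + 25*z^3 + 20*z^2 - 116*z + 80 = (z - 1)*(z^4 - 9*z^3 + 16*z^2 + 36*z - 80) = (z - 4)*(z - 1)*(z^3 - 5*z^2 - 4*z + 20) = (z - 5)*(z - 4)*(z - 1)*(z^2 - 4) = (z - 5)*(z - 4)*(z - 1)*(z + 2)*(z - 2)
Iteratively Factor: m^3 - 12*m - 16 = (m + 2)*(m^2 - 2*m - 8) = (m + 2)^2*(m - 4)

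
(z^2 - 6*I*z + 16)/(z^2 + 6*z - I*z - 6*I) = (z^2 - 6*I*z + 16)/(z^2 + z*(6 - I) - 6*I)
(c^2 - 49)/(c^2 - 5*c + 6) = (c^2 - 49)/(c^2 - 5*c + 6)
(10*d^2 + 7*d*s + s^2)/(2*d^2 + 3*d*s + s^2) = (5*d + s)/(d + s)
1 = 1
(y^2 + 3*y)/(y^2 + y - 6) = y/(y - 2)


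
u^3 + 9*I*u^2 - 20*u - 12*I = (u + I)*(u + 2*I)*(u + 6*I)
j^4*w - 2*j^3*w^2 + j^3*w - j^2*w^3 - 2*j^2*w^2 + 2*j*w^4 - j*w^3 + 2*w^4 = (j - 2*w)*(j - w)*(j + w)*(j*w + w)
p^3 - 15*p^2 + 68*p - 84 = (p - 7)*(p - 6)*(p - 2)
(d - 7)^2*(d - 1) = d^3 - 15*d^2 + 63*d - 49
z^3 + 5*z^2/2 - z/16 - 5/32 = (z - 1/4)*(z + 1/4)*(z + 5/2)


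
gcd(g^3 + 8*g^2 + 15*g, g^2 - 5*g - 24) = g + 3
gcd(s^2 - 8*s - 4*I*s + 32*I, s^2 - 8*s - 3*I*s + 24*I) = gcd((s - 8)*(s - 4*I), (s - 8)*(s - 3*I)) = s - 8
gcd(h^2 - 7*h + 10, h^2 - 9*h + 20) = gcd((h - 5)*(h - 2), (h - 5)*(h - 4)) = h - 5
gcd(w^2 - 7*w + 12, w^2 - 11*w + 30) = 1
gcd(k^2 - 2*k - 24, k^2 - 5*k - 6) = k - 6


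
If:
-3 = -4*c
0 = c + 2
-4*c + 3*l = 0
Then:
No Solution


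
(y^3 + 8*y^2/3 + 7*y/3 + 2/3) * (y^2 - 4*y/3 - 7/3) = y^5 + 4*y^4/3 - 32*y^3/9 - 26*y^2/3 - 19*y/3 - 14/9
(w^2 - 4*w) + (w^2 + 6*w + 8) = 2*w^2 + 2*w + 8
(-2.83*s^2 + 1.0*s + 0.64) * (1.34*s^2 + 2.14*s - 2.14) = -3.7922*s^4 - 4.7162*s^3 + 9.0538*s^2 - 0.7704*s - 1.3696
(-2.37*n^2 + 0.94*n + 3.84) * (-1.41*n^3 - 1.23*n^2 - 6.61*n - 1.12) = 3.3417*n^5 + 1.5897*n^4 + 9.0951*n^3 - 8.2822*n^2 - 26.4352*n - 4.3008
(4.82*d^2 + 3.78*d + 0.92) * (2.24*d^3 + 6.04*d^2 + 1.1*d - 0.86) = 10.7968*d^5 + 37.58*d^4 + 30.194*d^3 + 5.5696*d^2 - 2.2388*d - 0.7912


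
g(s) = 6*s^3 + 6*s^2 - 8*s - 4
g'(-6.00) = 568.00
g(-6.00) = -1036.00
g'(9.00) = 1558.00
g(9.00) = 4784.00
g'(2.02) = 89.69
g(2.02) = 53.78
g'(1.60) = 57.28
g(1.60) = 23.14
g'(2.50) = 134.50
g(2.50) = 107.25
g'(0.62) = 6.36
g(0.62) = -5.22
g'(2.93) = 181.69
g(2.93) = 174.99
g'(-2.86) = 104.91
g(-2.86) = -72.40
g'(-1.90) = 34.18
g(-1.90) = -8.29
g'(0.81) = 13.53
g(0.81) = -3.35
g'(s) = 18*s^2 + 12*s - 8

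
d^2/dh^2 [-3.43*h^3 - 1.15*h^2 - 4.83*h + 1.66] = -20.58*h - 2.3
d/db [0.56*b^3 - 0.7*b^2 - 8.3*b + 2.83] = 1.68*b^2 - 1.4*b - 8.3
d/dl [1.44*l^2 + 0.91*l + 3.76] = 2.88*l + 0.91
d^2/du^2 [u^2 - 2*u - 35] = 2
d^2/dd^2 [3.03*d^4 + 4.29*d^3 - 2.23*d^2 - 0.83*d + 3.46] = 36.36*d^2 + 25.74*d - 4.46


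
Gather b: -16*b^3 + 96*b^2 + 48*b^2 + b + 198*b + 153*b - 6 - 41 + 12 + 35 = -16*b^3 + 144*b^2 + 352*b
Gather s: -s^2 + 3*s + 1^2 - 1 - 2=-s^2 + 3*s - 2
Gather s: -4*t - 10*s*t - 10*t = -10*s*t - 14*t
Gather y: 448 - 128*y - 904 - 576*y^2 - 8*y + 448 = -576*y^2 - 136*y - 8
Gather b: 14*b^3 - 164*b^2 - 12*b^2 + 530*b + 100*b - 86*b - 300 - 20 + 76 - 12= 14*b^3 - 176*b^2 + 544*b - 256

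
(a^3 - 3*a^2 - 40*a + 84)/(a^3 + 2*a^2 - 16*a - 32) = (a^3 - 3*a^2 - 40*a + 84)/(a^3 + 2*a^2 - 16*a - 32)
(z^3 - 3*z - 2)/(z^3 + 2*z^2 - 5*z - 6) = (z + 1)/(z + 3)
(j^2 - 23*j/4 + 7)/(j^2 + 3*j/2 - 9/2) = (4*j^2 - 23*j + 28)/(2*(2*j^2 + 3*j - 9))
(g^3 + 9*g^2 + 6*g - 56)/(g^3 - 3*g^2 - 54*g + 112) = (g + 4)/(g - 8)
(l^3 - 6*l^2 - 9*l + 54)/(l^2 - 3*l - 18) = l - 3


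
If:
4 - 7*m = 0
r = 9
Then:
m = 4/7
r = 9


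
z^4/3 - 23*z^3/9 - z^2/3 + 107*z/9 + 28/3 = (z/3 + 1/3)*(z - 7)*(z - 3)*(z + 4/3)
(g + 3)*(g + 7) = g^2 + 10*g + 21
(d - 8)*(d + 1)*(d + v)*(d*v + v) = d^4*v + d^3*v^2 - 6*d^3*v - 6*d^2*v^2 - 15*d^2*v - 15*d*v^2 - 8*d*v - 8*v^2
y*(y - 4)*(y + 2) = y^3 - 2*y^2 - 8*y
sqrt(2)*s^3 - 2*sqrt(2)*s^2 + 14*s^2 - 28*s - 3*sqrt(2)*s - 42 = (s - 3)*(s + 7*sqrt(2))*(sqrt(2)*s + sqrt(2))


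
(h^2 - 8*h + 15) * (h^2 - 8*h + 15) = h^4 - 16*h^3 + 94*h^2 - 240*h + 225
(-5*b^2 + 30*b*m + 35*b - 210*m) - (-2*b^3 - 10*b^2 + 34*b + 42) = 2*b^3 + 5*b^2 + 30*b*m + b - 210*m - 42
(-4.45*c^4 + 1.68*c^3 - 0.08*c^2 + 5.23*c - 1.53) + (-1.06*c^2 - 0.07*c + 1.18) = -4.45*c^4 + 1.68*c^3 - 1.14*c^2 + 5.16*c - 0.35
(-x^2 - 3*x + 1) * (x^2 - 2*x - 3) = -x^4 - x^3 + 10*x^2 + 7*x - 3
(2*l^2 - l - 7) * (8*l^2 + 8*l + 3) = 16*l^4 + 8*l^3 - 58*l^2 - 59*l - 21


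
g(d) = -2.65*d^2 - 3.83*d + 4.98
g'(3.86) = -24.29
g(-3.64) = -16.19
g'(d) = -5.3*d - 3.83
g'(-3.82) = 16.42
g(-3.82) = -19.06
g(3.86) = -49.29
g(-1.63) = 4.18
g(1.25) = -3.95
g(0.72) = 0.85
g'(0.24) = -5.10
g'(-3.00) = 12.07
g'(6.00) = -35.63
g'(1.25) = -10.46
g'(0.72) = -7.65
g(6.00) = -113.40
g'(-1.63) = 4.81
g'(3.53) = -22.54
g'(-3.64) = 15.46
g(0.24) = 3.91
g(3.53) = -41.56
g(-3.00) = -7.38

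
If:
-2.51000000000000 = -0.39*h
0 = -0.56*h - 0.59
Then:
No Solution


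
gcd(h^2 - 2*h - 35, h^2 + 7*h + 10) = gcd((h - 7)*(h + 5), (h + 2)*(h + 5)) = h + 5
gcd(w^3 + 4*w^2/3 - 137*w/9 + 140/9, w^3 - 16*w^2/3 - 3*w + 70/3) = w - 7/3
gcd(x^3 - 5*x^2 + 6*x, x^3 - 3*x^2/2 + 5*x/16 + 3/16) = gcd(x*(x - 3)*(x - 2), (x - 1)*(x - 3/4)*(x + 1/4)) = 1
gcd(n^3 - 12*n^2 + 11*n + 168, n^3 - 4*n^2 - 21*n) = n^2 - 4*n - 21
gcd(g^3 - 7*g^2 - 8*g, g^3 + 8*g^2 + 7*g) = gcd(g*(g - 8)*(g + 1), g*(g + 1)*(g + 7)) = g^2 + g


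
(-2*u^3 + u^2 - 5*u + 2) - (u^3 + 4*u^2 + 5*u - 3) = -3*u^3 - 3*u^2 - 10*u + 5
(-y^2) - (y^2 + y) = -2*y^2 - y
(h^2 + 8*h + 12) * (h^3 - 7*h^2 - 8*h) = h^5 + h^4 - 52*h^3 - 148*h^2 - 96*h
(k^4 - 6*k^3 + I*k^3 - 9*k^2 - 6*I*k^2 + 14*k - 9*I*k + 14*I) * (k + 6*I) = k^5 - 6*k^4 + 7*I*k^4 - 15*k^3 - 42*I*k^3 + 50*k^2 - 63*I*k^2 + 54*k + 98*I*k - 84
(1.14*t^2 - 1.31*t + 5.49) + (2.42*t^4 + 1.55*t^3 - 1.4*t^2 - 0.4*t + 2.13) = 2.42*t^4 + 1.55*t^3 - 0.26*t^2 - 1.71*t + 7.62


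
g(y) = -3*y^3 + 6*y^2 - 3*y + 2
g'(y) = -9*y^2 + 12*y - 3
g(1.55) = 0.59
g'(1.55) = -6.02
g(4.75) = -198.39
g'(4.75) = -149.06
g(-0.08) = 2.28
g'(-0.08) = -4.02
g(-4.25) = 353.42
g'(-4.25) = -216.56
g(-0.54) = 5.84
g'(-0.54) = -12.10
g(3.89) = -95.47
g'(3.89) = -92.51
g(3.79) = -86.51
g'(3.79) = -86.80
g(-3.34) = 190.73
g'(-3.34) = -143.48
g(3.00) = -34.00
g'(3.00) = -48.00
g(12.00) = -4354.00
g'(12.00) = -1155.00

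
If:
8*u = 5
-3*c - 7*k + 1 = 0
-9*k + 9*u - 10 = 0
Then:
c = 317/216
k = -35/72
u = 5/8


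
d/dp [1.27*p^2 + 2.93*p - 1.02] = 2.54*p + 2.93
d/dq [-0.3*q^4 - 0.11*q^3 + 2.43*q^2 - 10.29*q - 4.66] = -1.2*q^3 - 0.33*q^2 + 4.86*q - 10.29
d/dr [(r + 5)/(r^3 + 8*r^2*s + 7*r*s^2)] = (r*(r^2 + 8*r*s + 7*s^2) - (r + 5)*(3*r^2 + 16*r*s + 7*s^2))/(r^2*(r^2 + 8*r*s + 7*s^2)^2)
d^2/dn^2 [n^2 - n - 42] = 2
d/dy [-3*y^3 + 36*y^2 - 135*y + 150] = -9*y^2 + 72*y - 135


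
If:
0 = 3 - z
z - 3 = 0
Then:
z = 3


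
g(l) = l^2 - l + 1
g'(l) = 2*l - 1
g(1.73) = 2.26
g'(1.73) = 2.46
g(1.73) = 2.26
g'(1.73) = 2.46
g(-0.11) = 1.12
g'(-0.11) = -1.22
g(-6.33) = 47.40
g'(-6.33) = -13.66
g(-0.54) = 1.83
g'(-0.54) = -2.08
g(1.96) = 2.88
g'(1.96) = 2.92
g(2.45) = 4.55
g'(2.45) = 3.90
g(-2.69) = 10.93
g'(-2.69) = -6.38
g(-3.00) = 13.00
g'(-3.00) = -7.00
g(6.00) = 31.00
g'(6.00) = 11.00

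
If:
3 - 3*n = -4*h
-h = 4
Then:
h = -4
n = -13/3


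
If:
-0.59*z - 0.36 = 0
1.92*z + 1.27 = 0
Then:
No Solution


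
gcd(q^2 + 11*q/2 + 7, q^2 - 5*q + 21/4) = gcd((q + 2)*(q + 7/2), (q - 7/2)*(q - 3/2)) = 1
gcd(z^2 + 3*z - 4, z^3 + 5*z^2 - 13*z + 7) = z - 1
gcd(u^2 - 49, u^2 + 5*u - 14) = u + 7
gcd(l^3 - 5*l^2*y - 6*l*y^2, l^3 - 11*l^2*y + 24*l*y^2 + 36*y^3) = -l^2 + 5*l*y + 6*y^2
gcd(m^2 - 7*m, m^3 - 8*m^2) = m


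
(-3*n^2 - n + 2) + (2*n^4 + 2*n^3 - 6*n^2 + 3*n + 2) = 2*n^4 + 2*n^3 - 9*n^2 + 2*n + 4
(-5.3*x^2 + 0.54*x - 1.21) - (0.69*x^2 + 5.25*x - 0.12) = -5.99*x^2 - 4.71*x - 1.09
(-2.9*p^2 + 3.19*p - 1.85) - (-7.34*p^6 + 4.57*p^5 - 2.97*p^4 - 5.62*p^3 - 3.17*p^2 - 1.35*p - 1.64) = 7.34*p^6 - 4.57*p^5 + 2.97*p^4 + 5.62*p^3 + 0.27*p^2 + 4.54*p - 0.21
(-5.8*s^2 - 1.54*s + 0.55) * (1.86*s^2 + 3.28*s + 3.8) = -10.788*s^4 - 21.8884*s^3 - 26.0682*s^2 - 4.048*s + 2.09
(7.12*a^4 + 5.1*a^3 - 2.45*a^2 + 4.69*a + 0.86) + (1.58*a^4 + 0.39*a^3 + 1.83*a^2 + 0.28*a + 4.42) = 8.7*a^4 + 5.49*a^3 - 0.62*a^2 + 4.97*a + 5.28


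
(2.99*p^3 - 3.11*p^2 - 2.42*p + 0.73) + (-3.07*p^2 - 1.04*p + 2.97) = 2.99*p^3 - 6.18*p^2 - 3.46*p + 3.7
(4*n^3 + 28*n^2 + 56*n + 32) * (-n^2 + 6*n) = -4*n^5 - 4*n^4 + 112*n^3 + 304*n^2 + 192*n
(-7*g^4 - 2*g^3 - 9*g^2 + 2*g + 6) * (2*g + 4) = -14*g^5 - 32*g^4 - 26*g^3 - 32*g^2 + 20*g + 24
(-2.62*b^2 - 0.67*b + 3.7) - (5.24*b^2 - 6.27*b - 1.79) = -7.86*b^2 + 5.6*b + 5.49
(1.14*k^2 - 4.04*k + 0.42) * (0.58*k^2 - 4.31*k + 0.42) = 0.6612*k^4 - 7.2566*k^3 + 18.1348*k^2 - 3.507*k + 0.1764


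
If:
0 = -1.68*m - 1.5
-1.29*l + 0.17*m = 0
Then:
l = -0.12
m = -0.89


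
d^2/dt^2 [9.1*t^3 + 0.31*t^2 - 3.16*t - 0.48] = 54.6*t + 0.62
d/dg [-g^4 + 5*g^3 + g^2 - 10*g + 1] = -4*g^3 + 15*g^2 + 2*g - 10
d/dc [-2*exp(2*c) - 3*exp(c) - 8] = (-4*exp(c) - 3)*exp(c)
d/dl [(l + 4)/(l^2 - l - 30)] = (l^2 - l - (l + 4)*(2*l - 1) - 30)/(-l^2 + l + 30)^2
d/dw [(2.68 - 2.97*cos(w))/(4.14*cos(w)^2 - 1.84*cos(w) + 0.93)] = (-12.2958*cos(w)^2 + 22.1904*cos(w) - 2.1691)*sin(w)/(17.1396*cos(w)^4 - 15.2352*cos(w)^3 + 11.086*cos(w)^2 - 3.4224*cos(w) + 0.8649)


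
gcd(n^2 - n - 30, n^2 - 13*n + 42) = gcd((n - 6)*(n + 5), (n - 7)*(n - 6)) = n - 6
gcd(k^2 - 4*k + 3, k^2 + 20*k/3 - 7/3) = 1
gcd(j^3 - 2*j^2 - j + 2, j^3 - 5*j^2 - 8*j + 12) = j - 1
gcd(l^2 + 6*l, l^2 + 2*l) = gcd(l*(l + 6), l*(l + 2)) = l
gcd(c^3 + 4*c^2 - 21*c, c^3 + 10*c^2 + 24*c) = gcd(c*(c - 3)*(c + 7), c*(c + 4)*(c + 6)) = c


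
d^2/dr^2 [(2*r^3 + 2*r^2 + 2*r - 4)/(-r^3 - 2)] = 4*(-r^6 - 3*r^5 + 24*r^4 + 14*r^3 + 12*r^2 - 24*r - 4)/(r^9 + 6*r^6 + 12*r^3 + 8)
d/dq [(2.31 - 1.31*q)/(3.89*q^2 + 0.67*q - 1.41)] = (5.0959*q^2 - 17.9718*q + 0.2994)/(15.1321*q^4 + 5.2126*q^3 - 10.5209*q^2 - 1.8894*q + 1.9881)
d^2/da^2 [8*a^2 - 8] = 16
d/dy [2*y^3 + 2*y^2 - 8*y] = 6*y^2 + 4*y - 8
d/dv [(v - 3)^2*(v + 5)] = (v - 3)*(3*v + 7)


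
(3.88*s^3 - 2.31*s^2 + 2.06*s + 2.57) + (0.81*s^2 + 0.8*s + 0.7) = 3.88*s^3 - 1.5*s^2 + 2.86*s + 3.27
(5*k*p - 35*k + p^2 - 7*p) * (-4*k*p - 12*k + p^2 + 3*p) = -20*k^2*p^2 + 80*k^2*p + 420*k^2 + k*p^3 - 4*k*p^2 - 21*k*p + p^4 - 4*p^3 - 21*p^2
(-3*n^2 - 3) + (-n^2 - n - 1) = -4*n^2 - n - 4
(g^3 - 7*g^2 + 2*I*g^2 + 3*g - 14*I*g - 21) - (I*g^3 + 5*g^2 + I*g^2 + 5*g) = g^3 - I*g^3 - 12*g^2 + I*g^2 - 2*g - 14*I*g - 21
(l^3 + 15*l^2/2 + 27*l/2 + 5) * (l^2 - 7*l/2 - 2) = l^5 + 4*l^4 - 59*l^3/4 - 229*l^2/4 - 89*l/2 - 10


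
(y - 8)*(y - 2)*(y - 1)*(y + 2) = y^4 - 9*y^3 + 4*y^2 + 36*y - 32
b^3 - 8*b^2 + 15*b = b*(b - 5)*(b - 3)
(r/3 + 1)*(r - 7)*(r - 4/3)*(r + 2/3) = r^4/3 - 14*r^3/9 - 173*r^2/27 + 158*r/27 + 56/9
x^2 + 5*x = x*(x + 5)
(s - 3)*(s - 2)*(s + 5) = s^3 - 19*s + 30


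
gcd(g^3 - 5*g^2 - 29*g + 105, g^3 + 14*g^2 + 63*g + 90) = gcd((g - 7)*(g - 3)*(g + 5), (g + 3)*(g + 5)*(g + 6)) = g + 5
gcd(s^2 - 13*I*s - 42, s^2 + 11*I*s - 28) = 1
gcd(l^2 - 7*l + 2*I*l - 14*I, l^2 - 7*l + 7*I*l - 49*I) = l - 7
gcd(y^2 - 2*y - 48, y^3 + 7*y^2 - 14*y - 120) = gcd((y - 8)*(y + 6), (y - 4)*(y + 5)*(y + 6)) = y + 6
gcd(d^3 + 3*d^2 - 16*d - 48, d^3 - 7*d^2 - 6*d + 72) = d^2 - d - 12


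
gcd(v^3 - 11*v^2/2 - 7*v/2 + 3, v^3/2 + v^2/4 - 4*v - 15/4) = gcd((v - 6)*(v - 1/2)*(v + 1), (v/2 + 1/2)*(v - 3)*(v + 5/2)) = v + 1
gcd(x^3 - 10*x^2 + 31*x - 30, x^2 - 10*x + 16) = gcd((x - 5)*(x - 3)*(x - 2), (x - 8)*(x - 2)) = x - 2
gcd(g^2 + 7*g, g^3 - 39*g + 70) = g + 7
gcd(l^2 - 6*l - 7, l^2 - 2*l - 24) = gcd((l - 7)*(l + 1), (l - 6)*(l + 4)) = 1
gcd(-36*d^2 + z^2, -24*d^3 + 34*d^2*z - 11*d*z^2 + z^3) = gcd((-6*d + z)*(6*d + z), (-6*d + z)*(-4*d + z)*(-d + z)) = -6*d + z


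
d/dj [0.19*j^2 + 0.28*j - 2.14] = 0.38*j + 0.28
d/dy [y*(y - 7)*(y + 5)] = 3*y^2 - 4*y - 35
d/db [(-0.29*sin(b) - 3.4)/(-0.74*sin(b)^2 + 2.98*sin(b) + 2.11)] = (-0.2146*sin(b)^2 - 5.032*sin(b) + 9.5201)*cos(b)/(0.5476*sin(b)^4 - 4.4104*sin(b)^3 + 5.7576*sin(b)^2 + 12.5756*sin(b) + 4.4521)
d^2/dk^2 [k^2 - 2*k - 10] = 2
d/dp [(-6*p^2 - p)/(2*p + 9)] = 3*(-4*p^2 - 36*p - 3)/(4*p^2 + 36*p + 81)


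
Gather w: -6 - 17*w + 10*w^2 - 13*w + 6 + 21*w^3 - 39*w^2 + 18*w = 21*w^3 - 29*w^2 - 12*w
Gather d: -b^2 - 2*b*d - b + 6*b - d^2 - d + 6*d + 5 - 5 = -b^2 + 5*b - d^2 + d*(5 - 2*b)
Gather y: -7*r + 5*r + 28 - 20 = 8 - 2*r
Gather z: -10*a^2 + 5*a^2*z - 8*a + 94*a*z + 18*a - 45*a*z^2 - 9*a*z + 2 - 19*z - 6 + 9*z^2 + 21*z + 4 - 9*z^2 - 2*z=-10*a^2 - 45*a*z^2 + 10*a + z*(5*a^2 + 85*a)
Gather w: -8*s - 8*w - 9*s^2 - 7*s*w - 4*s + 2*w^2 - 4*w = -9*s^2 - 12*s + 2*w^2 + w*(-7*s - 12)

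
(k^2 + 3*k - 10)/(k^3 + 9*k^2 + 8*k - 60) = 1/(k + 6)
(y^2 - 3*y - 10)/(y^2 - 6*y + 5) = (y + 2)/(y - 1)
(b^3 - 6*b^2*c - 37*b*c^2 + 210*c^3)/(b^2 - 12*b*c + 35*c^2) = b + 6*c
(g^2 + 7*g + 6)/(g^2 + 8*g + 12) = (g + 1)/(g + 2)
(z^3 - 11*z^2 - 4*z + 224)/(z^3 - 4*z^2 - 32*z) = (z - 7)/z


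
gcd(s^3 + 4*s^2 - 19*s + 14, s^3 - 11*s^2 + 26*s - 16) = s^2 - 3*s + 2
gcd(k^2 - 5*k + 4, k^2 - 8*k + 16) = k - 4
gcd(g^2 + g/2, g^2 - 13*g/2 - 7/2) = g + 1/2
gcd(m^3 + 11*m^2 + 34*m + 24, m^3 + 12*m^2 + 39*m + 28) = m^2 + 5*m + 4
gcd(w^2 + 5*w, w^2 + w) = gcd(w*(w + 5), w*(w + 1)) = w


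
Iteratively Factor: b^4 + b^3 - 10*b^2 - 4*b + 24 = (b - 2)*(b^3 + 3*b^2 - 4*b - 12) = (b - 2)*(b + 3)*(b^2 - 4) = (b - 2)*(b + 2)*(b + 3)*(b - 2)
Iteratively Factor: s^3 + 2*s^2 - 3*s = (s)*(s^2 + 2*s - 3) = s*(s - 1)*(s + 3)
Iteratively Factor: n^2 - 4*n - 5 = (n + 1)*(n - 5)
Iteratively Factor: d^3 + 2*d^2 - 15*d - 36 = (d + 3)*(d^2 - d - 12) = (d + 3)^2*(d - 4)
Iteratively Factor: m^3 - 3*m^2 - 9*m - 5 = (m + 1)*(m^2 - 4*m - 5) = (m + 1)^2*(m - 5)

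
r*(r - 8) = r^2 - 8*r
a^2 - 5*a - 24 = (a - 8)*(a + 3)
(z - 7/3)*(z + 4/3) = z^2 - z - 28/9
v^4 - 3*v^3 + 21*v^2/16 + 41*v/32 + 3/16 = (v - 2)*(v - 3/2)*(v + 1/4)^2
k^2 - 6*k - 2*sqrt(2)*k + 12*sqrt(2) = (k - 6)*(k - 2*sqrt(2))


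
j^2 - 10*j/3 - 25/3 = (j - 5)*(j + 5/3)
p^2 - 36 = (p - 6)*(p + 6)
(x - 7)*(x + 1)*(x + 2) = x^3 - 4*x^2 - 19*x - 14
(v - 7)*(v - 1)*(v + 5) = v^3 - 3*v^2 - 33*v + 35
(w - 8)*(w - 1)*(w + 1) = w^3 - 8*w^2 - w + 8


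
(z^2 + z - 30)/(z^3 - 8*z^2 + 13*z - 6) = (z^2 + z - 30)/(z^3 - 8*z^2 + 13*z - 6)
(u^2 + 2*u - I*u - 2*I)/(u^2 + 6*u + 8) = (u - I)/(u + 4)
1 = 1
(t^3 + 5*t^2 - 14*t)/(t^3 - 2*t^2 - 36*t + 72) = t*(t + 7)/(t^2 - 36)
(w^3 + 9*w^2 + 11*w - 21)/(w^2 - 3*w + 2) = (w^2 + 10*w + 21)/(w - 2)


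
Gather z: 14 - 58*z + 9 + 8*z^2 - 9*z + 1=8*z^2 - 67*z + 24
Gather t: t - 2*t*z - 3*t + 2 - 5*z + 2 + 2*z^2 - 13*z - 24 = t*(-2*z - 2) + 2*z^2 - 18*z - 20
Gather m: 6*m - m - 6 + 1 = 5*m - 5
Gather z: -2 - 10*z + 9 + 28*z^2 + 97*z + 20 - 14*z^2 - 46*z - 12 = 14*z^2 + 41*z + 15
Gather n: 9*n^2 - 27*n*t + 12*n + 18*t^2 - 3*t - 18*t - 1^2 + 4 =9*n^2 + n*(12 - 27*t) + 18*t^2 - 21*t + 3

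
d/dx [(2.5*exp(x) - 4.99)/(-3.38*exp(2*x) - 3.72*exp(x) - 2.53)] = (8.45*exp(2*x) - 33.7324*exp(x) - 24.8878)*exp(x)/(11.4244*exp(4*x) + 25.1472*exp(3*x) + 30.9412*exp(2*x) + 18.8232*exp(x) + 6.4009)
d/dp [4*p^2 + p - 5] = 8*p + 1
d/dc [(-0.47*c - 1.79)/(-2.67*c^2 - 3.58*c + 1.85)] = (1.2549*c^2 + 1.6826*c - (0.47*c + 1.79)*(5.34*c + 3.58) - 0.8695)/(2.67*c^2 + 3.58*c - 1.85)^2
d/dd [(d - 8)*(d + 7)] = 2*d - 1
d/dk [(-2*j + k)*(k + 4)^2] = (k + 4)*(-4*j + 3*k + 4)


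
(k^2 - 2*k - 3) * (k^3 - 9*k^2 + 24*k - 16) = k^5 - 11*k^4 + 39*k^3 - 37*k^2 - 40*k + 48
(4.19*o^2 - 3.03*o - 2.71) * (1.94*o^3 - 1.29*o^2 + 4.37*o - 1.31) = 8.1286*o^5 - 11.2833*o^4 + 16.9616*o^3 - 15.2341*o^2 - 7.8734*o + 3.5501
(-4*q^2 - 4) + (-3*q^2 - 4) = -7*q^2 - 8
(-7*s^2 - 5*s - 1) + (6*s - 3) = -7*s^2 + s - 4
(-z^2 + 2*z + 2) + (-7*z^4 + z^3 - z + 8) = -7*z^4 + z^3 - z^2 + z + 10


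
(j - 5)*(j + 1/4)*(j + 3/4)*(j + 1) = j^4 - 3*j^3 - 141*j^2/16 - 23*j/4 - 15/16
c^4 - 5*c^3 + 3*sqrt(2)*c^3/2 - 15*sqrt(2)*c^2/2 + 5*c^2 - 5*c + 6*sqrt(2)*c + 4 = (c - 4)*(c - 1)*(sqrt(2)*c/2 + 1)*(sqrt(2)*c + 1)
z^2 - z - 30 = (z - 6)*(z + 5)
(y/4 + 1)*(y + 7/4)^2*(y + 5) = y^4/4 + 25*y^3/8 + 873*y^2/64 + 1561*y/64 + 245/16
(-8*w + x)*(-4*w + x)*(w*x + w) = 32*w^3*x + 32*w^3 - 12*w^2*x^2 - 12*w^2*x + w*x^3 + w*x^2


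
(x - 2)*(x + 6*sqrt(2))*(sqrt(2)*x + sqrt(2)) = sqrt(2)*x^3 - sqrt(2)*x^2 + 12*x^2 - 12*x - 2*sqrt(2)*x - 24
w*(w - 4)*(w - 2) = w^3 - 6*w^2 + 8*w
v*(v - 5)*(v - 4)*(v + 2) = v^4 - 7*v^3 + 2*v^2 + 40*v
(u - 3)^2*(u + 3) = u^3 - 3*u^2 - 9*u + 27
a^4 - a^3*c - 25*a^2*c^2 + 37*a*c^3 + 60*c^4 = (a - 4*c)*(a - 3*c)*(a + c)*(a + 5*c)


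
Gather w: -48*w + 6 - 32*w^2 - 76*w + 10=-32*w^2 - 124*w + 16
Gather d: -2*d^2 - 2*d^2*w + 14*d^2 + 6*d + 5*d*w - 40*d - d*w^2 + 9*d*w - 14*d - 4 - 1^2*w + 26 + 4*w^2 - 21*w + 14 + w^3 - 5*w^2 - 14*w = d^2*(12 - 2*w) + d*(-w^2 + 14*w - 48) + w^3 - w^2 - 36*w + 36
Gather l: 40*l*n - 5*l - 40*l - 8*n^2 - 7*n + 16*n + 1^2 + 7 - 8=l*(40*n - 45) - 8*n^2 + 9*n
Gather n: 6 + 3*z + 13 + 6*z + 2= 9*z + 21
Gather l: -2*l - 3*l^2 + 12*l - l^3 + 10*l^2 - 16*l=-l^3 + 7*l^2 - 6*l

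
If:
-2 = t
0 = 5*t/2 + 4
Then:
No Solution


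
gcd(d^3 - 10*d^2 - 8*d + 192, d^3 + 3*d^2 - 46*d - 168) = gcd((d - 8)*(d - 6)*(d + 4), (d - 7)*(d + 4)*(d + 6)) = d + 4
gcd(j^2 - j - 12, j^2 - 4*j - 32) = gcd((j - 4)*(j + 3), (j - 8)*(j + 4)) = 1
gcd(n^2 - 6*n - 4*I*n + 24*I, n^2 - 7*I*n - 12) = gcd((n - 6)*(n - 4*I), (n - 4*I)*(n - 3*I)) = n - 4*I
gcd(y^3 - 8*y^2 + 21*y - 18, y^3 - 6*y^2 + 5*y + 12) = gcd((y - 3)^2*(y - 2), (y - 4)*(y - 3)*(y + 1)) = y - 3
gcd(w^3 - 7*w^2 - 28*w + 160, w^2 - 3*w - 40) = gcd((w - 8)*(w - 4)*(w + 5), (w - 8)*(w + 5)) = w^2 - 3*w - 40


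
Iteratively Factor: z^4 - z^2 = (z)*(z^3 - z) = z^2*(z^2 - 1) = z^2*(z + 1)*(z - 1)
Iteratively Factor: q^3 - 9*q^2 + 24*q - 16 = (q - 1)*(q^2 - 8*q + 16) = (q - 4)*(q - 1)*(q - 4)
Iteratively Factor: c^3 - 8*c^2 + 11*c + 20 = (c - 4)*(c^2 - 4*c - 5) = (c - 4)*(c + 1)*(c - 5)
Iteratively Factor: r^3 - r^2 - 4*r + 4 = (r - 1)*(r^2 - 4) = (r - 1)*(r + 2)*(r - 2)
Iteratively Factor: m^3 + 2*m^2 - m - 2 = (m + 2)*(m^2 - 1) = (m - 1)*(m + 2)*(m + 1)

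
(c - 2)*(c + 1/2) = c^2 - 3*c/2 - 1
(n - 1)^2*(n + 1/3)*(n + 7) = n^4 + 16*n^3/3 - 34*n^2/3 + 8*n/3 + 7/3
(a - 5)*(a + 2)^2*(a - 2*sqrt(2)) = a^4 - 2*sqrt(2)*a^3 - a^3 - 16*a^2 + 2*sqrt(2)*a^2 - 20*a + 32*sqrt(2)*a + 40*sqrt(2)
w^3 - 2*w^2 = w^2*(w - 2)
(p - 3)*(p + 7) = p^2 + 4*p - 21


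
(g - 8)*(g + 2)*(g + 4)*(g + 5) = g^4 + 3*g^3 - 50*g^2 - 264*g - 320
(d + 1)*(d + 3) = d^2 + 4*d + 3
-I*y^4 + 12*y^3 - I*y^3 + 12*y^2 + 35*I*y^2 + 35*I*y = y*(y + 5*I)*(y + 7*I)*(-I*y - I)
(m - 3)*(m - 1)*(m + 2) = m^3 - 2*m^2 - 5*m + 6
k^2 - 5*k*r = k*(k - 5*r)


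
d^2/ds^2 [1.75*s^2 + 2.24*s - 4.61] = 3.50000000000000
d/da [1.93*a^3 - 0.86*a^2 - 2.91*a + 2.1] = 5.79*a^2 - 1.72*a - 2.91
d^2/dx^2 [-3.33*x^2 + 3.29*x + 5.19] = -6.66000000000000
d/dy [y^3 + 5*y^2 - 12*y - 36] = 3*y^2 + 10*y - 12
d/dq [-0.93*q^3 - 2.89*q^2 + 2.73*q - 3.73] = -2.79*q^2 - 5.78*q + 2.73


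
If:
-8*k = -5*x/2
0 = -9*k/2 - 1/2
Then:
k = -1/9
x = -16/45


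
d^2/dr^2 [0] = 0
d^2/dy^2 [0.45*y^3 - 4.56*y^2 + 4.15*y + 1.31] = 2.7*y - 9.12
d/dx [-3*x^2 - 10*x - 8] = -6*x - 10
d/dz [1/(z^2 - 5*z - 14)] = (5 - 2*z)/(-z^2 + 5*z + 14)^2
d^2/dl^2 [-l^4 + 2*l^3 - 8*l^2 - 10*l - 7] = -12*l^2 + 12*l - 16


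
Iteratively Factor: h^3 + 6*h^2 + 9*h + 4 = (h + 1)*(h^2 + 5*h + 4) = (h + 1)^2*(h + 4)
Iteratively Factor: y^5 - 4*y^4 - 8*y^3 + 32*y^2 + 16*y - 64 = (y - 4)*(y^4 - 8*y^2 + 16) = (y - 4)*(y - 2)*(y^3 + 2*y^2 - 4*y - 8) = (y - 4)*(y - 2)*(y + 2)*(y^2 - 4) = (y - 4)*(y - 2)^2*(y + 2)*(y + 2)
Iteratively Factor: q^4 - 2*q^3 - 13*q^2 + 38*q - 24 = (q - 1)*(q^3 - q^2 - 14*q + 24) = (q - 1)*(q + 4)*(q^2 - 5*q + 6) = (q - 3)*(q - 1)*(q + 4)*(q - 2)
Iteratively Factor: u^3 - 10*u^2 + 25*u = (u - 5)*(u^2 - 5*u) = (u - 5)^2*(u)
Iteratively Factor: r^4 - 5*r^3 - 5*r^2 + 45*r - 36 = (r - 3)*(r^3 - 2*r^2 - 11*r + 12) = (r - 3)*(r + 3)*(r^2 - 5*r + 4) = (r - 3)*(r - 1)*(r + 3)*(r - 4)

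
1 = 1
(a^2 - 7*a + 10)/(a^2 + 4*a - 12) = (a - 5)/(a + 6)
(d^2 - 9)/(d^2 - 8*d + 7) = (d^2 - 9)/(d^2 - 8*d + 7)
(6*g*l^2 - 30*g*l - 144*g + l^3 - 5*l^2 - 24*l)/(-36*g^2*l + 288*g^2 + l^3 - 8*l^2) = (-l - 3)/(6*g - l)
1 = 1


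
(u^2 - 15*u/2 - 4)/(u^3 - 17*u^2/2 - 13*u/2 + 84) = (2*u + 1)/(2*u^2 - u - 21)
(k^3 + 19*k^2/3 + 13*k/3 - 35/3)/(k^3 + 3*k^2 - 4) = (3*k^2 + 22*k + 35)/(3*(k^2 + 4*k + 4))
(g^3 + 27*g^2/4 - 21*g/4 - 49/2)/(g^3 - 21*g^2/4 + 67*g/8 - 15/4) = 2*(4*g^2 + 35*g + 49)/(8*g^2 - 26*g + 15)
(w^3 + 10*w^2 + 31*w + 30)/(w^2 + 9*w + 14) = (w^2 + 8*w + 15)/(w + 7)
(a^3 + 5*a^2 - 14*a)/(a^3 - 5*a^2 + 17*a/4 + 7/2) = 4*a*(a + 7)/(4*a^2 - 12*a - 7)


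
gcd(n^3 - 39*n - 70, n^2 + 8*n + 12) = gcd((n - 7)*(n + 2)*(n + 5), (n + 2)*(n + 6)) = n + 2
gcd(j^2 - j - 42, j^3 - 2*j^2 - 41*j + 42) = j^2 - j - 42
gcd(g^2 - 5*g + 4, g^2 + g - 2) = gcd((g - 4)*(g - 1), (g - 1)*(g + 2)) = g - 1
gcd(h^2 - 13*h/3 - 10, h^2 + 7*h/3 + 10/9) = h + 5/3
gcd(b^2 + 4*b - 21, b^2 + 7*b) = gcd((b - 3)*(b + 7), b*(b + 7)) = b + 7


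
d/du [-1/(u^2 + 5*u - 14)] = (2*u + 5)/(u^2 + 5*u - 14)^2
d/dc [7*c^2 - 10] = 14*c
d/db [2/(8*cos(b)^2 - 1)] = 16*sin(2*b)/(4*cos(2*b) + 3)^2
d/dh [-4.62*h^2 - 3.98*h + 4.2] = -9.24*h - 3.98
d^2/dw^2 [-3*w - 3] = 0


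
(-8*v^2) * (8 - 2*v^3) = 16*v^5 - 64*v^2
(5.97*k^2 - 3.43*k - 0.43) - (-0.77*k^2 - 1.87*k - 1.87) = 6.74*k^2 - 1.56*k + 1.44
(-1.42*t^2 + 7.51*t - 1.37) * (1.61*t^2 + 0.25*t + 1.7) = -2.2862*t^4 + 11.7361*t^3 - 2.7422*t^2 + 12.4245*t - 2.329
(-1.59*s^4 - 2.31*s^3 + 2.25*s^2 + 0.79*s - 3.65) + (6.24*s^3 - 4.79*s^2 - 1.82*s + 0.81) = -1.59*s^4 + 3.93*s^3 - 2.54*s^2 - 1.03*s - 2.84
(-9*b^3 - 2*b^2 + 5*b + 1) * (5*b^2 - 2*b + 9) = -45*b^5 + 8*b^4 - 52*b^3 - 23*b^2 + 43*b + 9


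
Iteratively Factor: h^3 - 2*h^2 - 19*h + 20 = (h + 4)*(h^2 - 6*h + 5) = (h - 5)*(h + 4)*(h - 1)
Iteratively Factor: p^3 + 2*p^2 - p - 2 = (p - 1)*(p^2 + 3*p + 2) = (p - 1)*(p + 2)*(p + 1)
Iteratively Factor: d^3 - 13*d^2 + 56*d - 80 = (d - 4)*(d^2 - 9*d + 20) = (d - 4)^2*(d - 5)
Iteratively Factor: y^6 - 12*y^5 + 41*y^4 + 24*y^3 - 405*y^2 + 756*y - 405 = (y - 3)*(y^5 - 9*y^4 + 14*y^3 + 66*y^2 - 207*y + 135) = (y - 5)*(y - 3)*(y^4 - 4*y^3 - 6*y^2 + 36*y - 27) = (y - 5)*(y - 3)*(y + 3)*(y^3 - 7*y^2 + 15*y - 9) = (y - 5)*(y - 3)^2*(y + 3)*(y^2 - 4*y + 3) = (y - 5)*(y - 3)^2*(y - 1)*(y + 3)*(y - 3)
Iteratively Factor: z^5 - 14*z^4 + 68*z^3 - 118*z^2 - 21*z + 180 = (z - 4)*(z^4 - 10*z^3 + 28*z^2 - 6*z - 45) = (z - 5)*(z - 4)*(z^3 - 5*z^2 + 3*z + 9) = (z - 5)*(z - 4)*(z - 3)*(z^2 - 2*z - 3) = (z - 5)*(z - 4)*(z - 3)^2*(z + 1)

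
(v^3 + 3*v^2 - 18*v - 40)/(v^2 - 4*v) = v + 7 + 10/v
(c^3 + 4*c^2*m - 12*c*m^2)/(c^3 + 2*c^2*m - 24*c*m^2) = (c - 2*m)/(c - 4*m)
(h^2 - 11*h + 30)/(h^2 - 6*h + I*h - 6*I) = (h - 5)/(h + I)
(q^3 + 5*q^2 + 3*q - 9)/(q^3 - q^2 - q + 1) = (q^2 + 6*q + 9)/(q^2 - 1)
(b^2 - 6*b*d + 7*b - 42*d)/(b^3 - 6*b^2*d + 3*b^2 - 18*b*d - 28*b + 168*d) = 1/(b - 4)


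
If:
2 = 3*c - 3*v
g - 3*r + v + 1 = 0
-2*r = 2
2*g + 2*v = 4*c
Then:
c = -2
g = -4/3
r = -1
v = -8/3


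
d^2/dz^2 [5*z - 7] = 0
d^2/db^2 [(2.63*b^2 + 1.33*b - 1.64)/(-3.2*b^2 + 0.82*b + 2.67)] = (-2.8421709430404e-14*b^4 - 41.04064*b^3 - 34.06272*b^2 - 94.00128*b - 1.444418)/(32.768*b^6 - 25.1904*b^5 - 75.56736*b^4 + 41.485112*b^3 + 63.051516*b^2 - 17.537094*b - 19.034163)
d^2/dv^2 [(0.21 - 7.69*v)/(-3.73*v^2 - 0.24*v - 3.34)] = ((7.46*v + 0.24)*(7.69*v - 0.21)*(14.92*v + 0.48) - (172.1022*v + 2.1246)*(3.73*v^2 + 0.24*v + 3.34))/(3.73*v^2 + 0.24*v + 3.34)^3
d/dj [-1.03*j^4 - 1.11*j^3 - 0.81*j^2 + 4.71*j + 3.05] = -4.12*j^3 - 3.33*j^2 - 1.62*j + 4.71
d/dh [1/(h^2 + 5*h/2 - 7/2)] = 2*(-4*h - 5)/(2*h^2 + 5*h - 7)^2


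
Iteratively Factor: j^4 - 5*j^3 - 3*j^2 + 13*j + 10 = (j - 2)*(j^3 - 3*j^2 - 9*j - 5) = (j - 5)*(j - 2)*(j^2 + 2*j + 1) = (j - 5)*(j - 2)*(j + 1)*(j + 1)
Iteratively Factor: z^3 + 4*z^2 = (z + 4)*(z^2) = z*(z + 4)*(z)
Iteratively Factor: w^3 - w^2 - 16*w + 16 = (w - 4)*(w^2 + 3*w - 4) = (w - 4)*(w + 4)*(w - 1)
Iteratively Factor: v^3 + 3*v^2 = (v)*(v^2 + 3*v) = v^2*(v + 3)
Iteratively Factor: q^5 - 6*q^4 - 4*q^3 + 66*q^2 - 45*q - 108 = (q + 1)*(q^4 - 7*q^3 + 3*q^2 + 63*q - 108) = (q - 4)*(q + 1)*(q^3 - 3*q^2 - 9*q + 27) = (q - 4)*(q - 3)*(q + 1)*(q^2 - 9) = (q - 4)*(q - 3)^2*(q + 1)*(q + 3)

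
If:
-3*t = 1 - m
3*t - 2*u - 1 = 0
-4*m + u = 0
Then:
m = -2/7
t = -3/7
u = -8/7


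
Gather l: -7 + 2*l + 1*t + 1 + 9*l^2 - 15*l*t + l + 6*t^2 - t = 9*l^2 + l*(3 - 15*t) + 6*t^2 - 6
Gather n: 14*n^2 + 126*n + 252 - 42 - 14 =14*n^2 + 126*n + 196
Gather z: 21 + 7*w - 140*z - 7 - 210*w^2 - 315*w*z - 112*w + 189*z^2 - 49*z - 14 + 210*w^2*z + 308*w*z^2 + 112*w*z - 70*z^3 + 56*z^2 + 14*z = -210*w^2 - 105*w - 70*z^3 + z^2*(308*w + 245) + z*(210*w^2 - 203*w - 175)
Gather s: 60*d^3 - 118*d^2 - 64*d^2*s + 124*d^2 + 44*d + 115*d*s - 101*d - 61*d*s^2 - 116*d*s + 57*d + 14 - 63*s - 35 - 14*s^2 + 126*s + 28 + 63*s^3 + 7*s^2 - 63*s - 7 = 60*d^3 + 6*d^2 + 63*s^3 + s^2*(-61*d - 7) + s*(-64*d^2 - d)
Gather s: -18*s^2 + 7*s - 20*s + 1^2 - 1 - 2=-18*s^2 - 13*s - 2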